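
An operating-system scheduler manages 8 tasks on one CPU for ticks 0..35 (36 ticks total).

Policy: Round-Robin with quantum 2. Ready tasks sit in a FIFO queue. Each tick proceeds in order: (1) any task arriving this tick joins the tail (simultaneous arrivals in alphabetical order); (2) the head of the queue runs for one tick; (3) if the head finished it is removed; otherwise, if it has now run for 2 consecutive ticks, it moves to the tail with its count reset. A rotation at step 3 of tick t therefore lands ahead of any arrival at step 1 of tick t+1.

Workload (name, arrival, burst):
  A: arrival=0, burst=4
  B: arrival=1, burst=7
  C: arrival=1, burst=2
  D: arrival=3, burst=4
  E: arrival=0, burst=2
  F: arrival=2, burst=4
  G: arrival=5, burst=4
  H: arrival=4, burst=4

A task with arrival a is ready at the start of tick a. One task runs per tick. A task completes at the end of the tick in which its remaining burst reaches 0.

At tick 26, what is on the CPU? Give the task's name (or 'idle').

running at tick 26 = G

t=0: queue=[A,E] q_used=0 → run A
t=1: queue=[A,E,B,C] q_used=1 → run A
t=2: queue=[E,B,C,A,F] q_used=0 → run E
t=3: queue=[E,B,C,A,F,D] q_used=1 → run E
t=4: queue=[B,C,A,F,D,H] q_used=0 → run B
t=5: queue=[B,C,A,F,D,H,G] q_used=1 → run B
t=6: queue=[C,A,F,D,H,G,B] q_used=0 → run C
t=7: queue=[C,A,F,D,H,G,B] q_used=1 → run C
t=8: queue=[A,F,D,H,G,B] q_used=0 → run A
t=9: queue=[A,F,D,H,G,B] q_used=1 → run A
t=10: queue=[F,D,H,G,B] q_used=0 → run F
t=11: queue=[F,D,H,G,B] q_used=1 → run F
t=12: queue=[D,H,G,B,F] q_used=0 → run D
t=13: queue=[D,H,G,B,F] q_used=1 → run D
t=14: queue=[H,G,B,F,D] q_used=0 → run H
t=15: queue=[H,G,B,F,D] q_used=1 → run H
t=16: queue=[G,B,F,D,H] q_used=0 → run G
t=17: queue=[G,B,F,D,H] q_used=1 → run G
t=18: queue=[B,F,D,H,G] q_used=0 → run B
t=19: queue=[B,F,D,H,G] q_used=1 → run B
t=20: queue=[F,D,H,G,B] q_used=0 → run F
t=21: queue=[F,D,H,G,B] q_used=1 → run F
t=22: queue=[D,H,G,B] q_used=0 → run D
t=23: queue=[D,H,G,B] q_used=1 → run D
t=24: queue=[H,G,B] q_used=0 → run H
t=25: queue=[H,G,B] q_used=1 → run H
t=26: queue=[G,B] q_used=0 → run G
t=27: queue=[G,B] q_used=1 → run G
t=28: queue=[B] q_used=0 → run B
t=29: queue=[B] q_used=1 → run B
t=30: queue=[B] q_used=0 → run B
t=31: (idle)
t=32: (idle)
t=33: (idle)
t=34: (idle)
t=35: (idle)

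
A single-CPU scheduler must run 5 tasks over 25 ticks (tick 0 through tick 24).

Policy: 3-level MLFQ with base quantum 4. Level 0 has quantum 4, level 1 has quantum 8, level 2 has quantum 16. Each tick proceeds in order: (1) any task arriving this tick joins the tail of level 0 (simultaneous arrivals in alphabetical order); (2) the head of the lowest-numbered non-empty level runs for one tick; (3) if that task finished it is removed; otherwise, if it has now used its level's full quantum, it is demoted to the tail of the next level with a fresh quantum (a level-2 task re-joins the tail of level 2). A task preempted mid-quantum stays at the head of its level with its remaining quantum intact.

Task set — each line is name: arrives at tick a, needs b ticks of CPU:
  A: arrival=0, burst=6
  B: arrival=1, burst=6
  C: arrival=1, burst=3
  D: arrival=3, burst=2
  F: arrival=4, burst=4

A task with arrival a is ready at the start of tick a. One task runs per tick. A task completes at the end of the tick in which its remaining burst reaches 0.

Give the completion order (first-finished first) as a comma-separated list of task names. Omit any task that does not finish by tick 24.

t=0: L0/L1/L2 = A/-/- → run A
t=1: L0/L1/L2 = ABC/-/- → run A
t=2: L0/L1/L2 = ABC/-/- → run A
t=3: L0/L1/L2 = ABCD/-/- → run A
t=4: L0/L1/L2 = BCDF/A/- → run B
t=5: L0/L1/L2 = BCDF/A/- → run B
t=6: L0/L1/L2 = BCDF/A/- → run B
t=7: L0/L1/L2 = BCDF/A/- → run B
t=8: L0/L1/L2 = CDF/AB/- → run C
t=9: L0/L1/L2 = CDF/AB/- → run C
t=10: L0/L1/L2 = CDF/AB/- → run C
t=11: L0/L1/L2 = DF/AB/- → run D
t=12: L0/L1/L2 = DF/AB/- → run D
t=13: L0/L1/L2 = F/AB/- → run F
t=14: L0/L1/L2 = F/AB/- → run F
t=15: L0/L1/L2 = F/AB/- → run F
t=16: L0/L1/L2 = F/AB/- → run F
t=17: L0/L1/L2 = -/AB/- → run A
t=18: L0/L1/L2 = -/AB/- → run A
t=19: L0/L1/L2 = -/B/- → run B
t=20: L0/L1/L2 = -/B/- → run B
t=21: (idle)
t=22: (idle)
t=23: (idle)
t=24: (idle)

completion order = C, D, F, A, B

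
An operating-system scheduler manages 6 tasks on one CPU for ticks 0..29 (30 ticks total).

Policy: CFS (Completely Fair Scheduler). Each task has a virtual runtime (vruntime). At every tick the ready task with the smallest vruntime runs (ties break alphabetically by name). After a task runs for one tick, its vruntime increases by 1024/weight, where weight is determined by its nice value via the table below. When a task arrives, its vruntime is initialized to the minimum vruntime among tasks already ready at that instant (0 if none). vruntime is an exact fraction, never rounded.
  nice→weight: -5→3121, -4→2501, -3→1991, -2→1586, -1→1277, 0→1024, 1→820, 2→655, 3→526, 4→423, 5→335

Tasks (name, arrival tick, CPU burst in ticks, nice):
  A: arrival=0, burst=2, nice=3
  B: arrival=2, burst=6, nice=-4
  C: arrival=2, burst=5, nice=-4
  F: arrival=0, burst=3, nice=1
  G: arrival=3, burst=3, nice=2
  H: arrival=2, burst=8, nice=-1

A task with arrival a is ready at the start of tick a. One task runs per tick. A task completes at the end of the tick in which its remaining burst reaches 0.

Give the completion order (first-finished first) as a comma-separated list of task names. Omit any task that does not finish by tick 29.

completion order = A, F, C, B, G, H

t=0: vr[A=0 F=0] → run A
t=1: vr[A=512/263 F=0] → run F
t=2: vr[A=512/263 B=256/205 C=256/205 F=256/205 H=256/205] → run B
t=3: vr[A=512/263 B=20736/12505 C=256/205 F=256/205 G=256/205 H=256/205] → run C
t=4: vr[A=512/263 B=20736/12505 C=20736/12505 F=256/205 G=256/205 H=256/205] → run F
t=5: vr[A=512/263 B=20736/12505 C=20736/12505 F=512/205 G=256/205 H=256/205] → run G
t=6: vr[A=512/263 B=20736/12505 C=20736/12505 F=512/205 G=15104/5371 H=256/205] → run H
t=7: vr[A=512/263 B=20736/12505 C=20736/12505 F=512/205 G=15104/5371 H=536832/261785] → run B
t=8: vr[A=512/263 B=25856/12505 C=20736/12505 F=512/205 G=15104/5371 H=536832/261785] → run C
t=9: vr[A=512/263 B=25856/12505 C=25856/12505 F=512/205 G=15104/5371 H=536832/261785] → run A
t=10: vr[B=25856/12505 C=25856/12505 F=512/205 G=15104/5371 H=536832/261785] → run H
t=11: vr[B=25856/12505 C=25856/12505 F=512/205 G=15104/5371 H=746752/261785] → run B
t=12: vr[B=30976/12505 C=25856/12505 F=512/205 G=15104/5371 H=746752/261785] → run C
t=13: vr[B=30976/12505 C=30976/12505 F=512/205 G=15104/5371 H=746752/261785] → run B
t=14: vr[B=36096/12505 C=30976/12505 F=512/205 G=15104/5371 H=746752/261785] → run C
t=15: vr[B=36096/12505 C=36096/12505 F=512/205 G=15104/5371 H=746752/261785] → run F
t=16: vr[B=36096/12505 C=36096/12505 G=15104/5371 H=746752/261785] → run G
t=17: vr[B=36096/12505 C=36096/12505 G=117504/26855 H=746752/261785] → run H
t=18: vr[B=36096/12505 C=36096/12505 G=117504/26855 H=956672/261785] → run B
t=19: vr[B=41216/12505 C=36096/12505 G=117504/26855 H=956672/261785] → run C
t=20: vr[B=41216/12505 G=117504/26855 H=956672/261785] → run B
t=21: vr[G=117504/26855 H=956672/261785] → run H
t=22: vr[G=117504/26855 H=1166592/261785] → run G
t=23: vr[H=1166592/261785] → run H
t=24: vr[H=1376512/261785] → run H
t=25: vr[H=1586432/261785] → run H
t=26: vr[H=1796352/261785] → run H
t=27: (idle)
t=28: (idle)
t=29: (idle)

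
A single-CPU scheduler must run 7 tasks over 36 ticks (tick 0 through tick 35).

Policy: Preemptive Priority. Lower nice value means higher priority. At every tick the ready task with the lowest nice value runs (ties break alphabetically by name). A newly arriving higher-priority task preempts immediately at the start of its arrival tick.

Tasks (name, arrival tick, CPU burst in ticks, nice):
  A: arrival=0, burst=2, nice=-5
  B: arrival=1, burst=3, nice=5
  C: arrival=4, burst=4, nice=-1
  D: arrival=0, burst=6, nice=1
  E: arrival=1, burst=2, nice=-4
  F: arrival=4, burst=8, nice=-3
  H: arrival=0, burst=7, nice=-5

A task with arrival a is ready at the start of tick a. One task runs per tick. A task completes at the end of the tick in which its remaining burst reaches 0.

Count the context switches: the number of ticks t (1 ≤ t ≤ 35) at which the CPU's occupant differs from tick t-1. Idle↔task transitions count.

context switches = 7

t=0: ready={A,D,H} → run A
t=1: ready={A,B,D,E,H} → run A
t=2: ready={B,D,E,H} → run H
t=3: ready={B,D,E,H} → run H
t=4: ready={B,C,D,E,F,H} → run H
t=5: ready={B,C,D,E,F,H} → run H
t=6: ready={B,C,D,E,F,H} → run H
t=7: ready={B,C,D,E,F,H} → run H
t=8: ready={B,C,D,E,F,H} → run H
t=9: ready={B,C,D,E,F} → run E
t=10: ready={B,C,D,E,F} → run E
t=11: ready={B,C,D,F} → run F
t=12: ready={B,C,D,F} → run F
t=13: ready={B,C,D,F} → run F
t=14: ready={B,C,D,F} → run F
t=15: ready={B,C,D,F} → run F
t=16: ready={B,C,D,F} → run F
t=17: ready={B,C,D,F} → run F
t=18: ready={B,C,D,F} → run F
t=19: ready={B,C,D} → run C
t=20: ready={B,C,D} → run C
t=21: ready={B,C,D} → run C
t=22: ready={B,C,D} → run C
t=23: ready={B,D} → run D
t=24: ready={B,D} → run D
t=25: ready={B,D} → run D
t=26: ready={B,D} → run D
t=27: ready={B,D} → run D
t=28: ready={B,D} → run D
t=29: ready={B} → run B
t=30: ready={B} → run B
t=31: ready={B} → run B
t=32: (idle)
t=33: (idle)
t=34: (idle)
t=35: (idle)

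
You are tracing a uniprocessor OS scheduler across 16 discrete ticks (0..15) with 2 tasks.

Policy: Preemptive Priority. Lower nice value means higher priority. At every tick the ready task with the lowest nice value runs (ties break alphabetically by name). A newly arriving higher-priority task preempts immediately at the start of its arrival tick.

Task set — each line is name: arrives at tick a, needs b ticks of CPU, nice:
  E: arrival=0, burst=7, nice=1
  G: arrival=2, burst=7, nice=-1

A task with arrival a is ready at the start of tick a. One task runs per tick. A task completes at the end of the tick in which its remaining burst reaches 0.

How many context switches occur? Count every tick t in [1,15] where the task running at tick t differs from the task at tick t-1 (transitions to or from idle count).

t=0: ready={E} → run E
t=1: ready={E} → run E
t=2: ready={E,G} → run G
t=3: ready={E,G} → run G
t=4: ready={E,G} → run G
t=5: ready={E,G} → run G
t=6: ready={E,G} → run G
t=7: ready={E,G} → run G
t=8: ready={E,G} → run G
t=9: ready={E} → run E
t=10: ready={E} → run E
t=11: ready={E} → run E
t=12: ready={E} → run E
t=13: ready={E} → run E
t=14: (idle)
t=15: (idle)

context switches = 3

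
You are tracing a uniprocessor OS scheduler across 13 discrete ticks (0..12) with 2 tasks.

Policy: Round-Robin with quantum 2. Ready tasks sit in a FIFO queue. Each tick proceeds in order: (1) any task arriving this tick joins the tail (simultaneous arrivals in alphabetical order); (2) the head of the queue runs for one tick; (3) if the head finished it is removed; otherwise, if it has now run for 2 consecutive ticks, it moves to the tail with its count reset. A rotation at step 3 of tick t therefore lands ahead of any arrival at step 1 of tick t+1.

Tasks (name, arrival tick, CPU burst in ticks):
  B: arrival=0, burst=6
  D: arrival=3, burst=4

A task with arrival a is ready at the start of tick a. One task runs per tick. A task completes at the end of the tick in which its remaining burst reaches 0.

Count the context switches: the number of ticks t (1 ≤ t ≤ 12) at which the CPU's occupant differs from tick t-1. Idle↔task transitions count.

context switches = 4

t=0: queue=[B] q_used=0 → run B
t=1: queue=[B] q_used=1 → run B
t=2: queue=[B] q_used=0 → run B
t=3: queue=[B,D] q_used=1 → run B
t=4: queue=[D,B] q_used=0 → run D
t=5: queue=[D,B] q_used=1 → run D
t=6: queue=[B,D] q_used=0 → run B
t=7: queue=[B,D] q_used=1 → run B
t=8: queue=[D] q_used=0 → run D
t=9: queue=[D] q_used=1 → run D
t=10: (idle)
t=11: (idle)
t=12: (idle)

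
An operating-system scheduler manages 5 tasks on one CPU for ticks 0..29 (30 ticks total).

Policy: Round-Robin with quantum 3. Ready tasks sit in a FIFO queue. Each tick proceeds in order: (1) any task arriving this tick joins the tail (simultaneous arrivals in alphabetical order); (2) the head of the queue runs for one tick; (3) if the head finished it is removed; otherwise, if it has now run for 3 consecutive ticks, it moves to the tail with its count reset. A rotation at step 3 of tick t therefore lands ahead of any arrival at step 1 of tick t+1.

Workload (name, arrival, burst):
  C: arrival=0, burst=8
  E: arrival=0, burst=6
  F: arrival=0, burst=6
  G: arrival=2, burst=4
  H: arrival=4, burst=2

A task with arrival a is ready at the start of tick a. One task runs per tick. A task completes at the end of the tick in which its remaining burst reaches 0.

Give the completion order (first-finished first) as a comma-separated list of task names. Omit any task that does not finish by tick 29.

completion order = H, E, F, G, C

t=0: queue=[C,E,F] q_used=0 → run C
t=1: queue=[C,E,F] q_used=1 → run C
t=2: queue=[C,E,F,G] q_used=2 → run C
t=3: queue=[E,F,G,C] q_used=0 → run E
t=4: queue=[E,F,G,C,H] q_used=1 → run E
t=5: queue=[E,F,G,C,H] q_used=2 → run E
t=6: queue=[F,G,C,H,E] q_used=0 → run F
t=7: queue=[F,G,C,H,E] q_used=1 → run F
t=8: queue=[F,G,C,H,E] q_used=2 → run F
t=9: queue=[G,C,H,E,F] q_used=0 → run G
t=10: queue=[G,C,H,E,F] q_used=1 → run G
t=11: queue=[G,C,H,E,F] q_used=2 → run G
t=12: queue=[C,H,E,F,G] q_used=0 → run C
t=13: queue=[C,H,E,F,G] q_used=1 → run C
t=14: queue=[C,H,E,F,G] q_used=2 → run C
t=15: queue=[H,E,F,G,C] q_used=0 → run H
t=16: queue=[H,E,F,G,C] q_used=1 → run H
t=17: queue=[E,F,G,C] q_used=0 → run E
t=18: queue=[E,F,G,C] q_used=1 → run E
t=19: queue=[E,F,G,C] q_used=2 → run E
t=20: queue=[F,G,C] q_used=0 → run F
t=21: queue=[F,G,C] q_used=1 → run F
t=22: queue=[F,G,C] q_used=2 → run F
t=23: queue=[G,C] q_used=0 → run G
t=24: queue=[C] q_used=0 → run C
t=25: queue=[C] q_used=1 → run C
t=26: (idle)
t=27: (idle)
t=28: (idle)
t=29: (idle)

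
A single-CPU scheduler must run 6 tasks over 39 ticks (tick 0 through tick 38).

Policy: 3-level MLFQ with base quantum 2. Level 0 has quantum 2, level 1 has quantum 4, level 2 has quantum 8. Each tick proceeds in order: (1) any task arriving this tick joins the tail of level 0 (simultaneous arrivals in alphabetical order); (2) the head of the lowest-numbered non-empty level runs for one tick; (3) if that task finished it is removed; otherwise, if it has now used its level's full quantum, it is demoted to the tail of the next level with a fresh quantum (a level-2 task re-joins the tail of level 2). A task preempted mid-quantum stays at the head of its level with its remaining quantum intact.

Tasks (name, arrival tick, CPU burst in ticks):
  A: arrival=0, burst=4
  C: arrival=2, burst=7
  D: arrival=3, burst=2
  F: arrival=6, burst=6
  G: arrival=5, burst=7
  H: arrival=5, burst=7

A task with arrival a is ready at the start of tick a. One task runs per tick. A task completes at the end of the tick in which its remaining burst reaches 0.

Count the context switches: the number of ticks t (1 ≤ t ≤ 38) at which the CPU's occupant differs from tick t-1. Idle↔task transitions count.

t=0: L0/L1/L2 = A/-/- → run A
t=1: L0/L1/L2 = A/-/- → run A
t=2: L0/L1/L2 = C/A/- → run C
t=3: L0/L1/L2 = CD/A/- → run C
t=4: L0/L1/L2 = D/AC/- → run D
t=5: L0/L1/L2 = DGH/AC/- → run D
t=6: L0/L1/L2 = GHF/AC/- → run G
t=7: L0/L1/L2 = GHF/AC/- → run G
t=8: L0/L1/L2 = HF/ACG/- → run H
t=9: L0/L1/L2 = HF/ACG/- → run H
t=10: L0/L1/L2 = F/ACGH/- → run F
t=11: L0/L1/L2 = F/ACGH/- → run F
t=12: L0/L1/L2 = -/ACGHF/- → run A
t=13: L0/L1/L2 = -/ACGHF/- → run A
t=14: L0/L1/L2 = -/CGHF/- → run C
t=15: L0/L1/L2 = -/CGHF/- → run C
t=16: L0/L1/L2 = -/CGHF/- → run C
t=17: L0/L1/L2 = -/CGHF/- → run C
t=18: L0/L1/L2 = -/GHF/C → run G
t=19: L0/L1/L2 = -/GHF/C → run G
t=20: L0/L1/L2 = -/GHF/C → run G
t=21: L0/L1/L2 = -/GHF/C → run G
t=22: L0/L1/L2 = -/HF/CG → run H
t=23: L0/L1/L2 = -/HF/CG → run H
t=24: L0/L1/L2 = -/HF/CG → run H
t=25: L0/L1/L2 = -/HF/CG → run H
t=26: L0/L1/L2 = -/F/CGH → run F
t=27: L0/L1/L2 = -/F/CGH → run F
t=28: L0/L1/L2 = -/F/CGH → run F
t=29: L0/L1/L2 = -/F/CGH → run F
t=30: L0/L1/L2 = -/-/CGH → run C
t=31: L0/L1/L2 = -/-/GH → run G
t=32: L0/L1/L2 = -/-/H → run H
t=33: (idle)
t=34: (idle)
t=35: (idle)
t=36: (idle)
t=37: (idle)
t=38: (idle)

context switches = 14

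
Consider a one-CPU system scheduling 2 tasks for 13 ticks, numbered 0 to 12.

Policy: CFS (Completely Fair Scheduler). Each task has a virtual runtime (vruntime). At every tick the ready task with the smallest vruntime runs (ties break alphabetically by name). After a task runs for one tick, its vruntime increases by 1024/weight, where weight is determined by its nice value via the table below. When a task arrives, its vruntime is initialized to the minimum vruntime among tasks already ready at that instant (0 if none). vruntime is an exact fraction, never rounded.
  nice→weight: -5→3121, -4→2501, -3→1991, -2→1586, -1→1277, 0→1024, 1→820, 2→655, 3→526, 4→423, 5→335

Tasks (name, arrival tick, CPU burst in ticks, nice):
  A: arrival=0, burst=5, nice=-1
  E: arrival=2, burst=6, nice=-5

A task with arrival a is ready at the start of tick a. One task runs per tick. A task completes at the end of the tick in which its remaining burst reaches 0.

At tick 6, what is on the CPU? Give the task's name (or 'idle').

t=0: vr[A=0] → run A
t=1: vr[A=1024/1277] → run A
t=2: vr[A=2048/1277 E=2048/1277] → run A
t=3: vr[A=3072/1277 E=2048/1277] → run E
t=4: vr[A=3072/1277 E=7699456/3985517] → run E
t=5: vr[A=3072/1277 E=9007104/3985517] → run E
t=6: vr[A=3072/1277 E=10314752/3985517] → run A
t=7: vr[A=4096/1277 E=10314752/3985517] → run E
t=8: vr[A=4096/1277 E=11622400/3985517] → run E
t=9: vr[A=4096/1277 E=12930048/3985517] → run A
t=10: vr[E=12930048/3985517] → run E
t=11: (idle)
t=12: (idle)

running at tick 6 = A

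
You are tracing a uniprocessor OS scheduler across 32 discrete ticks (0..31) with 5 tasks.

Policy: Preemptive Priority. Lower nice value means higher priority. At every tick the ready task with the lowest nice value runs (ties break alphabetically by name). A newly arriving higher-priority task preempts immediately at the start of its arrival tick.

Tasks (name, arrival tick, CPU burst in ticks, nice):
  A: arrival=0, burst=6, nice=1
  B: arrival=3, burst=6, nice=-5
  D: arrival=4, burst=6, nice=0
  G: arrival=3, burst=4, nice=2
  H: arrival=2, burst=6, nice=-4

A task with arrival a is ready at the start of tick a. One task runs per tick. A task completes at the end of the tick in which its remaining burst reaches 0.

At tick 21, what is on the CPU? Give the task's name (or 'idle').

t=0: ready={A} → run A
t=1: ready={A} → run A
t=2: ready={A,H} → run H
t=3: ready={A,B,G,H} → run B
t=4: ready={A,B,D,G,H} → run B
t=5: ready={A,B,D,G,H} → run B
t=6: ready={A,B,D,G,H} → run B
t=7: ready={A,B,D,G,H} → run B
t=8: ready={A,B,D,G,H} → run B
t=9: ready={A,D,G,H} → run H
t=10: ready={A,D,G,H} → run H
t=11: ready={A,D,G,H} → run H
t=12: ready={A,D,G,H} → run H
t=13: ready={A,D,G,H} → run H
t=14: ready={A,D,G} → run D
t=15: ready={A,D,G} → run D
t=16: ready={A,D,G} → run D
t=17: ready={A,D,G} → run D
t=18: ready={A,D,G} → run D
t=19: ready={A,D,G} → run D
t=20: ready={A,G} → run A
t=21: ready={A,G} → run A
t=22: ready={A,G} → run A
t=23: ready={A,G} → run A
t=24: ready={G} → run G
t=25: ready={G} → run G
t=26: ready={G} → run G
t=27: ready={G} → run G
t=28: (idle)
t=29: (idle)
t=30: (idle)
t=31: (idle)

running at tick 21 = A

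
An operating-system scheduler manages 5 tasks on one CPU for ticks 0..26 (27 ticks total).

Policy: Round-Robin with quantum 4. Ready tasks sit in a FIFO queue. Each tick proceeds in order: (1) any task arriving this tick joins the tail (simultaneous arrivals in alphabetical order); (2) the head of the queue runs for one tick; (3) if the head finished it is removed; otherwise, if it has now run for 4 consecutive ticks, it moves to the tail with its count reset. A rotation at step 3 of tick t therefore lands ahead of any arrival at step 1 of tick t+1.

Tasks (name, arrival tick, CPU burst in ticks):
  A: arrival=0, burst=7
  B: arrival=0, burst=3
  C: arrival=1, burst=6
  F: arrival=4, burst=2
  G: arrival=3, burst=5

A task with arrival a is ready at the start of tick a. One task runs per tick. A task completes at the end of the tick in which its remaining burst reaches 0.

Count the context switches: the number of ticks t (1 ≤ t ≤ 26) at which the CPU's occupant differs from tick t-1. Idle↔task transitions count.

context switches = 8

t=0: queue=[A,B] q_used=0 → run A
t=1: queue=[A,B,C] q_used=1 → run A
t=2: queue=[A,B,C] q_used=2 → run A
t=3: queue=[A,B,C,G] q_used=3 → run A
t=4: queue=[B,C,G,A,F] q_used=0 → run B
t=5: queue=[B,C,G,A,F] q_used=1 → run B
t=6: queue=[B,C,G,A,F] q_used=2 → run B
t=7: queue=[C,G,A,F] q_used=0 → run C
t=8: queue=[C,G,A,F] q_used=1 → run C
t=9: queue=[C,G,A,F] q_used=2 → run C
t=10: queue=[C,G,A,F] q_used=3 → run C
t=11: queue=[G,A,F,C] q_used=0 → run G
t=12: queue=[G,A,F,C] q_used=1 → run G
t=13: queue=[G,A,F,C] q_used=2 → run G
t=14: queue=[G,A,F,C] q_used=3 → run G
t=15: queue=[A,F,C,G] q_used=0 → run A
t=16: queue=[A,F,C,G] q_used=1 → run A
t=17: queue=[A,F,C,G] q_used=2 → run A
t=18: queue=[F,C,G] q_used=0 → run F
t=19: queue=[F,C,G] q_used=1 → run F
t=20: queue=[C,G] q_used=0 → run C
t=21: queue=[C,G] q_used=1 → run C
t=22: queue=[G] q_used=0 → run G
t=23: (idle)
t=24: (idle)
t=25: (idle)
t=26: (idle)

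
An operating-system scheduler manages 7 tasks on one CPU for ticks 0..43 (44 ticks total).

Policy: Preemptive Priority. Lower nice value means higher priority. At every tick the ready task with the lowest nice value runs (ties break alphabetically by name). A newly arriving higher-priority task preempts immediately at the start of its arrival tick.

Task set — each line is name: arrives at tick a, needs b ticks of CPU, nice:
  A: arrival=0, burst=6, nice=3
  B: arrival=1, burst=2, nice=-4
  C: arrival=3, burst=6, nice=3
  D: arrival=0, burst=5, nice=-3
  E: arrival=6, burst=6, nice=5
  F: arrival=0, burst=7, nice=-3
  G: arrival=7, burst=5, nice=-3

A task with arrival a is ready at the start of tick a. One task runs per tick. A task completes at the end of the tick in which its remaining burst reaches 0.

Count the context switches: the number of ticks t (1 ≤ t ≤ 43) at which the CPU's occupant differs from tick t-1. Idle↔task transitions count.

context switches = 8

t=0: ready={A,D,F} → run D
t=1: ready={A,B,D,F} → run B
t=2: ready={A,B,D,F} → run B
t=3: ready={A,C,D,F} → run D
t=4: ready={A,C,D,F} → run D
t=5: ready={A,C,D,F} → run D
t=6: ready={A,C,D,E,F} → run D
t=7: ready={A,C,E,F,G} → run F
t=8: ready={A,C,E,F,G} → run F
t=9: ready={A,C,E,F,G} → run F
t=10: ready={A,C,E,F,G} → run F
t=11: ready={A,C,E,F,G} → run F
t=12: ready={A,C,E,F,G} → run F
t=13: ready={A,C,E,F,G} → run F
t=14: ready={A,C,E,G} → run G
t=15: ready={A,C,E,G} → run G
t=16: ready={A,C,E,G} → run G
t=17: ready={A,C,E,G} → run G
t=18: ready={A,C,E,G} → run G
t=19: ready={A,C,E} → run A
t=20: ready={A,C,E} → run A
t=21: ready={A,C,E} → run A
t=22: ready={A,C,E} → run A
t=23: ready={A,C,E} → run A
t=24: ready={A,C,E} → run A
t=25: ready={C,E} → run C
t=26: ready={C,E} → run C
t=27: ready={C,E} → run C
t=28: ready={C,E} → run C
t=29: ready={C,E} → run C
t=30: ready={C,E} → run C
t=31: ready={E} → run E
t=32: ready={E} → run E
t=33: ready={E} → run E
t=34: ready={E} → run E
t=35: ready={E} → run E
t=36: ready={E} → run E
t=37: (idle)
t=38: (idle)
t=39: (idle)
t=40: (idle)
t=41: (idle)
t=42: (idle)
t=43: (idle)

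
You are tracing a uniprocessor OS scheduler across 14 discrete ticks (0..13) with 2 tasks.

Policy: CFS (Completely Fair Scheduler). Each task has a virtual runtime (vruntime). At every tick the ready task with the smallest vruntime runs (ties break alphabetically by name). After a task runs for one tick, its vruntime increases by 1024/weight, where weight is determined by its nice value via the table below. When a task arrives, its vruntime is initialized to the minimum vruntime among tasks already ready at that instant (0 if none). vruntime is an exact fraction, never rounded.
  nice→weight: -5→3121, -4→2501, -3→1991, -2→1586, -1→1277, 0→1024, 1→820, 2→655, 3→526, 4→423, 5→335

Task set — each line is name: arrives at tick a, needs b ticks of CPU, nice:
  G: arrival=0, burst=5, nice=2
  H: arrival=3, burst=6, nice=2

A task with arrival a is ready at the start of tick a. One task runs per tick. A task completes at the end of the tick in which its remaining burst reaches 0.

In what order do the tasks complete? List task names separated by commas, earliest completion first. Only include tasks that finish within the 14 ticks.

completion order = G, H

t=0: vr[G=0] → run G
t=1: vr[G=1024/655] → run G
t=2: vr[G=2048/655] → run G
t=3: vr[G=3072/655 H=3072/655] → run G
t=4: vr[G=4096/655 H=3072/655] → run H
t=5: vr[G=4096/655 H=4096/655] → run G
t=6: vr[H=4096/655] → run H
t=7: vr[H=1024/131] → run H
t=8: vr[H=6144/655] → run H
t=9: vr[H=7168/655] → run H
t=10: vr[H=8192/655] → run H
t=11: (idle)
t=12: (idle)
t=13: (idle)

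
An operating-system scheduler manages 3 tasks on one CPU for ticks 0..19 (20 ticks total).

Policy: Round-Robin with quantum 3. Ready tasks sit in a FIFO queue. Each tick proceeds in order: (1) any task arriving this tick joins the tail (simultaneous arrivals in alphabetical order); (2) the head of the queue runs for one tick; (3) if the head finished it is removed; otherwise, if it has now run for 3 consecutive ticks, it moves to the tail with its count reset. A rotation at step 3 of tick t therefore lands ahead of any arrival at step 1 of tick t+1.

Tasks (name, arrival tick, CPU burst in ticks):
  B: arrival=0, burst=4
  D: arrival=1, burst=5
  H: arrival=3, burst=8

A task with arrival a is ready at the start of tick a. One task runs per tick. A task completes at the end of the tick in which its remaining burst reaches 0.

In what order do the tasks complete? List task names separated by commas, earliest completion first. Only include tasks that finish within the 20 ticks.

completion order = B, D, H

t=0: queue=[B] q_used=0 → run B
t=1: queue=[B,D] q_used=1 → run B
t=2: queue=[B,D] q_used=2 → run B
t=3: queue=[D,B,H] q_used=0 → run D
t=4: queue=[D,B,H] q_used=1 → run D
t=5: queue=[D,B,H] q_used=2 → run D
t=6: queue=[B,H,D] q_used=0 → run B
t=7: queue=[H,D] q_used=0 → run H
t=8: queue=[H,D] q_used=1 → run H
t=9: queue=[H,D] q_used=2 → run H
t=10: queue=[D,H] q_used=0 → run D
t=11: queue=[D,H] q_used=1 → run D
t=12: queue=[H] q_used=0 → run H
t=13: queue=[H] q_used=1 → run H
t=14: queue=[H] q_used=2 → run H
t=15: queue=[H] q_used=0 → run H
t=16: queue=[H] q_used=1 → run H
t=17: (idle)
t=18: (idle)
t=19: (idle)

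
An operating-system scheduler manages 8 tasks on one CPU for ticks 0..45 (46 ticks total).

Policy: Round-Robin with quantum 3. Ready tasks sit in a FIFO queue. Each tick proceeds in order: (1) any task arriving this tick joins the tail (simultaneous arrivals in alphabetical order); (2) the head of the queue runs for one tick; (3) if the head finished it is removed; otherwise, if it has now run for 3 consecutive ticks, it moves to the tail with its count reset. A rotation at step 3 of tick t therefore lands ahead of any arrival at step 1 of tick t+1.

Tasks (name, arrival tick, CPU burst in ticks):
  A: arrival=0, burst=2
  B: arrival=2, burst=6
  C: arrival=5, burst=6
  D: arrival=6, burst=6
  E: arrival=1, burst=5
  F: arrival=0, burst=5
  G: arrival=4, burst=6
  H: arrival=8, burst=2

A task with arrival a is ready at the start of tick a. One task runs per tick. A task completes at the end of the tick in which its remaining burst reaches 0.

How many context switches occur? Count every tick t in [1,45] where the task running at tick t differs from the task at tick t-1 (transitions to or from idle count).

context switches = 14

t=0: queue=[A,F] q_used=0 → run A
t=1: queue=[A,F,E] q_used=1 → run A
t=2: queue=[F,E,B] q_used=0 → run F
t=3: queue=[F,E,B] q_used=1 → run F
t=4: queue=[F,E,B,G] q_used=2 → run F
t=5: queue=[E,B,G,F,C] q_used=0 → run E
t=6: queue=[E,B,G,F,C,D] q_used=1 → run E
t=7: queue=[E,B,G,F,C,D] q_used=2 → run E
t=8: queue=[B,G,F,C,D,E,H] q_used=0 → run B
t=9: queue=[B,G,F,C,D,E,H] q_used=1 → run B
t=10: queue=[B,G,F,C,D,E,H] q_used=2 → run B
t=11: queue=[G,F,C,D,E,H,B] q_used=0 → run G
t=12: queue=[G,F,C,D,E,H,B] q_used=1 → run G
t=13: queue=[G,F,C,D,E,H,B] q_used=2 → run G
t=14: queue=[F,C,D,E,H,B,G] q_used=0 → run F
t=15: queue=[F,C,D,E,H,B,G] q_used=1 → run F
t=16: queue=[C,D,E,H,B,G] q_used=0 → run C
t=17: queue=[C,D,E,H,B,G] q_used=1 → run C
t=18: queue=[C,D,E,H,B,G] q_used=2 → run C
t=19: queue=[D,E,H,B,G,C] q_used=0 → run D
t=20: queue=[D,E,H,B,G,C] q_used=1 → run D
t=21: queue=[D,E,H,B,G,C] q_used=2 → run D
t=22: queue=[E,H,B,G,C,D] q_used=0 → run E
t=23: queue=[E,H,B,G,C,D] q_used=1 → run E
t=24: queue=[H,B,G,C,D] q_used=0 → run H
t=25: queue=[H,B,G,C,D] q_used=1 → run H
t=26: queue=[B,G,C,D] q_used=0 → run B
t=27: queue=[B,G,C,D] q_used=1 → run B
t=28: queue=[B,G,C,D] q_used=2 → run B
t=29: queue=[G,C,D] q_used=0 → run G
t=30: queue=[G,C,D] q_used=1 → run G
t=31: queue=[G,C,D] q_used=2 → run G
t=32: queue=[C,D] q_used=0 → run C
t=33: queue=[C,D] q_used=1 → run C
t=34: queue=[C,D] q_used=2 → run C
t=35: queue=[D] q_used=0 → run D
t=36: queue=[D] q_used=1 → run D
t=37: queue=[D] q_used=2 → run D
t=38: (idle)
t=39: (idle)
t=40: (idle)
t=41: (idle)
t=42: (idle)
t=43: (idle)
t=44: (idle)
t=45: (idle)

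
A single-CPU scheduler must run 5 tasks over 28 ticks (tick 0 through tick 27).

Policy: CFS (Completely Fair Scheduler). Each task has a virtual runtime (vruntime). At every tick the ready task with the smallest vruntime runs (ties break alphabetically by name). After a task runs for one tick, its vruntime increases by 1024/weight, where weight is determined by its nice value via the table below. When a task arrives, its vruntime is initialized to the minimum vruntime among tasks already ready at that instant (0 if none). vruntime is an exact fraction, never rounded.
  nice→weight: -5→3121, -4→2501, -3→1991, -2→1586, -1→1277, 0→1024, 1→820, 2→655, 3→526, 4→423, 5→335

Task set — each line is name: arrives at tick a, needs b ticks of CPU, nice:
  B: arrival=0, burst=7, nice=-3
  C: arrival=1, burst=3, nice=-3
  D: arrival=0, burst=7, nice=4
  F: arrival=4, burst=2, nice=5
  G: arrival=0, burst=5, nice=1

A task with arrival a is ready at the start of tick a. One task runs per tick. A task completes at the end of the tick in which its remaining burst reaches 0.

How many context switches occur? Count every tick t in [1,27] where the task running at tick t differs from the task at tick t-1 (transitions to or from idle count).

context switches = 19

t=0: vr[B=0 D=0 G=0] → run B
t=1: vr[B=1024/1991 C=0 D=0 G=0] → run C
t=2: vr[B=1024/1991 C=1024/1991 D=0 G=0] → run D
t=3: vr[B=1024/1991 C=1024/1991 D=1024/423 G=0] → run G
t=4: vr[B=1024/1991 C=1024/1991 D=1024/423 F=1024/1991 G=256/205] → run B
t=5: vr[B=2048/1991 C=1024/1991 D=1024/423 F=1024/1991 G=256/205] → run C
t=6: vr[B=2048/1991 C=2048/1991 D=1024/423 F=1024/1991 G=256/205] → run F
t=7: vr[B=2048/1991 C=2048/1991 D=1024/423 F=2381824/666985 G=256/205] → run B
t=8: vr[B=3072/1991 C=2048/1991 D=1024/423 F=2381824/666985 G=256/205] → run C
t=9: vr[B=3072/1991 D=1024/423 F=2381824/666985 G=256/205] → run G
t=10: vr[B=3072/1991 D=1024/423 F=2381824/666985 G=512/205] → run B
t=11: vr[B=4096/1991 D=1024/423 F=2381824/666985 G=512/205] → run B
t=12: vr[B=5120/1991 D=1024/423 F=2381824/666985 G=512/205] → run D
t=13: vr[B=5120/1991 D=2048/423 F=2381824/666985 G=512/205] → run G
t=14: vr[B=5120/1991 D=2048/423 F=2381824/666985 G=768/205] → run B
t=15: vr[B=6144/1991 D=2048/423 F=2381824/666985 G=768/205] → run B
t=16: vr[D=2048/423 F=2381824/666985 G=768/205] → run F
t=17: vr[D=2048/423 G=768/205] → run G
t=18: vr[D=2048/423 G=1024/205] → run D
t=19: vr[D=1024/141 G=1024/205] → run G
t=20: vr[D=1024/141] → run D
t=21: vr[D=4096/423] → run D
t=22: vr[D=5120/423] → run D
t=23: vr[D=2048/141] → run D
t=24: (idle)
t=25: (idle)
t=26: (idle)
t=27: (idle)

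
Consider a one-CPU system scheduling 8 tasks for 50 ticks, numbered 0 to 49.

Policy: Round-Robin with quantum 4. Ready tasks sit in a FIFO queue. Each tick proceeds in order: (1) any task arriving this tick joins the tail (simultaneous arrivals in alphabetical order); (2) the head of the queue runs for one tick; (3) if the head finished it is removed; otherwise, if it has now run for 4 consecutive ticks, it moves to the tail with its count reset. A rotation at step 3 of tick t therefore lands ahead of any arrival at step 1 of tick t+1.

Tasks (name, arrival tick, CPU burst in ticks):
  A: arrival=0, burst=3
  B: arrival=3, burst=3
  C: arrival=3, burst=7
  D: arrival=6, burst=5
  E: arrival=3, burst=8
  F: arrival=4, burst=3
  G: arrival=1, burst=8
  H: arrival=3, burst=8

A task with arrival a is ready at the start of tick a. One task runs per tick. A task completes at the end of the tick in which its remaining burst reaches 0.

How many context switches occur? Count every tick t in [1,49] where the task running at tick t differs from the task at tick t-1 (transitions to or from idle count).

t=0: queue=[A] q_used=0 → run A
t=1: queue=[A,G] q_used=1 → run A
t=2: queue=[A,G] q_used=2 → run A
t=3: queue=[G,B,C,E,H] q_used=0 → run G
t=4: queue=[G,B,C,E,H,F] q_used=1 → run G
t=5: queue=[G,B,C,E,H,F] q_used=2 → run G
t=6: queue=[G,B,C,E,H,F,D] q_used=3 → run G
t=7: queue=[B,C,E,H,F,D,G] q_used=0 → run B
t=8: queue=[B,C,E,H,F,D,G] q_used=1 → run B
t=9: queue=[B,C,E,H,F,D,G] q_used=2 → run B
t=10: queue=[C,E,H,F,D,G] q_used=0 → run C
t=11: queue=[C,E,H,F,D,G] q_used=1 → run C
t=12: queue=[C,E,H,F,D,G] q_used=2 → run C
t=13: queue=[C,E,H,F,D,G] q_used=3 → run C
t=14: queue=[E,H,F,D,G,C] q_used=0 → run E
t=15: queue=[E,H,F,D,G,C] q_used=1 → run E
t=16: queue=[E,H,F,D,G,C] q_used=2 → run E
t=17: queue=[E,H,F,D,G,C] q_used=3 → run E
t=18: queue=[H,F,D,G,C,E] q_used=0 → run H
t=19: queue=[H,F,D,G,C,E] q_used=1 → run H
t=20: queue=[H,F,D,G,C,E] q_used=2 → run H
t=21: queue=[H,F,D,G,C,E] q_used=3 → run H
t=22: queue=[F,D,G,C,E,H] q_used=0 → run F
t=23: queue=[F,D,G,C,E,H] q_used=1 → run F
t=24: queue=[F,D,G,C,E,H] q_used=2 → run F
t=25: queue=[D,G,C,E,H] q_used=0 → run D
t=26: queue=[D,G,C,E,H] q_used=1 → run D
t=27: queue=[D,G,C,E,H] q_used=2 → run D
t=28: queue=[D,G,C,E,H] q_used=3 → run D
t=29: queue=[G,C,E,H,D] q_used=0 → run G
t=30: queue=[G,C,E,H,D] q_used=1 → run G
t=31: queue=[G,C,E,H,D] q_used=2 → run G
t=32: queue=[G,C,E,H,D] q_used=3 → run G
t=33: queue=[C,E,H,D] q_used=0 → run C
t=34: queue=[C,E,H,D] q_used=1 → run C
t=35: queue=[C,E,H,D] q_used=2 → run C
t=36: queue=[E,H,D] q_used=0 → run E
t=37: queue=[E,H,D] q_used=1 → run E
t=38: queue=[E,H,D] q_used=2 → run E
t=39: queue=[E,H,D] q_used=3 → run E
t=40: queue=[H,D] q_used=0 → run H
t=41: queue=[H,D] q_used=1 → run H
t=42: queue=[H,D] q_used=2 → run H
t=43: queue=[H,D] q_used=3 → run H
t=44: queue=[D] q_used=0 → run D
t=45: (idle)
t=46: (idle)
t=47: (idle)
t=48: (idle)
t=49: (idle)

context switches = 13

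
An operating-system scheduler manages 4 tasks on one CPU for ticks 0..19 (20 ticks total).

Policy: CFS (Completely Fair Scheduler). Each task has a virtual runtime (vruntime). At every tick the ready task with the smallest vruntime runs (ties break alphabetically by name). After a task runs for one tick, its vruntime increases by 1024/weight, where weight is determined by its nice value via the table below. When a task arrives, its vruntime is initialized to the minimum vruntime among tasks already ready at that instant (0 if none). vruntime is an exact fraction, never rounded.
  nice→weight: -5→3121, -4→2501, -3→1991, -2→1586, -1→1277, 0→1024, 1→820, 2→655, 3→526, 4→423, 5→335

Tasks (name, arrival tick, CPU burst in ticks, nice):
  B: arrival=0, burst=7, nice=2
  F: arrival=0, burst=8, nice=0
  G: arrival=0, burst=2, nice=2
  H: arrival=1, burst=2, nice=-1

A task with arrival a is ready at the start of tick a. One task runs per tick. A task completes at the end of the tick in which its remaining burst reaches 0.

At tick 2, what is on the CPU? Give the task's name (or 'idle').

t=0: vr[B=0 F=0 G=0] → run B
t=1: vr[B=1024/655 F=0 G=0 H=0] → run F
t=2: vr[B=1024/655 F=1 G=0 H=0] → run G
t=3: vr[B=1024/655 F=1 G=1024/655 H=0] → run H
t=4: vr[B=1024/655 F=1 G=1024/655 H=1024/1277] → run H
t=5: vr[B=1024/655 F=1 G=1024/655] → run F
t=6: vr[B=1024/655 F=2 G=1024/655] → run B
t=7: vr[B=2048/655 F=2 G=1024/655] → run G
t=8: vr[B=2048/655 F=2] → run F
t=9: vr[B=2048/655 F=3] → run F
t=10: vr[B=2048/655 F=4] → run B
t=11: vr[B=3072/655 F=4] → run F
t=12: vr[B=3072/655 F=5] → run B
t=13: vr[B=4096/655 F=5] → run F
t=14: vr[B=4096/655 F=6] → run F
t=15: vr[B=4096/655 F=7] → run B
t=16: vr[B=1024/131 F=7] → run F
t=17: vr[B=1024/131] → run B
t=18: vr[B=6144/655] → run B
t=19: (idle)

running at tick 2 = G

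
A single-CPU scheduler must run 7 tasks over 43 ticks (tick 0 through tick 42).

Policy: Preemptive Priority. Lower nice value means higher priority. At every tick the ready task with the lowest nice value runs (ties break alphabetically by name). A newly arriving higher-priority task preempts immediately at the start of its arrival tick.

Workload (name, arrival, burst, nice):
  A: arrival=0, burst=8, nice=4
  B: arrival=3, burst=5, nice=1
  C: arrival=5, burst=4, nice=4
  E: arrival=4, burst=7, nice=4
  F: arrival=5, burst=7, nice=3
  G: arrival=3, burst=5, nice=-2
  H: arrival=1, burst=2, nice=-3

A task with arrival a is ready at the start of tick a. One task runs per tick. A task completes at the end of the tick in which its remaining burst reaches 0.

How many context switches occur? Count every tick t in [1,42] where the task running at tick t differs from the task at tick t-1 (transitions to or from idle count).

t=0: ready={A} → run A
t=1: ready={A,H} → run H
t=2: ready={A,H} → run H
t=3: ready={A,B,G} → run G
t=4: ready={A,B,E,G} → run G
t=5: ready={A,B,C,E,F,G} → run G
t=6: ready={A,B,C,E,F,G} → run G
t=7: ready={A,B,C,E,F,G} → run G
t=8: ready={A,B,C,E,F} → run B
t=9: ready={A,B,C,E,F} → run B
t=10: ready={A,B,C,E,F} → run B
t=11: ready={A,B,C,E,F} → run B
t=12: ready={A,B,C,E,F} → run B
t=13: ready={A,C,E,F} → run F
t=14: ready={A,C,E,F} → run F
t=15: ready={A,C,E,F} → run F
t=16: ready={A,C,E,F} → run F
t=17: ready={A,C,E,F} → run F
t=18: ready={A,C,E,F} → run F
t=19: ready={A,C,E,F} → run F
t=20: ready={A,C,E} → run A
t=21: ready={A,C,E} → run A
t=22: ready={A,C,E} → run A
t=23: ready={A,C,E} → run A
t=24: ready={A,C,E} → run A
t=25: ready={A,C,E} → run A
t=26: ready={A,C,E} → run A
t=27: ready={C,E} → run C
t=28: ready={C,E} → run C
t=29: ready={C,E} → run C
t=30: ready={C,E} → run C
t=31: ready={E} → run E
t=32: ready={E} → run E
t=33: ready={E} → run E
t=34: ready={E} → run E
t=35: ready={E} → run E
t=36: ready={E} → run E
t=37: ready={E} → run E
t=38: (idle)
t=39: (idle)
t=40: (idle)
t=41: (idle)
t=42: (idle)

context switches = 8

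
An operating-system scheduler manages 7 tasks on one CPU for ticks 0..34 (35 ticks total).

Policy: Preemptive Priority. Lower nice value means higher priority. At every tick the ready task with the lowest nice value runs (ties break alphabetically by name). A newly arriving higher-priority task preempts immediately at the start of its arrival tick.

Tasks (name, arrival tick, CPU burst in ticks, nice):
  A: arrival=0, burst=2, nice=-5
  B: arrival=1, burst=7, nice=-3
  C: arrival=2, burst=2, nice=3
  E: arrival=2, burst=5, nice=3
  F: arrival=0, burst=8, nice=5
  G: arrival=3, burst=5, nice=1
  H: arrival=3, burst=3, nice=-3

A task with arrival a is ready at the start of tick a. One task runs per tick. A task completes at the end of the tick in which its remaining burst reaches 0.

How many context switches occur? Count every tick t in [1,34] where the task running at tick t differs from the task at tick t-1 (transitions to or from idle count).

t=0: ready={A,F} → run A
t=1: ready={A,B,F} → run A
t=2: ready={B,C,E,F} → run B
t=3: ready={B,C,E,F,G,H} → run B
t=4: ready={B,C,E,F,G,H} → run B
t=5: ready={B,C,E,F,G,H} → run B
t=6: ready={B,C,E,F,G,H} → run B
t=7: ready={B,C,E,F,G,H} → run B
t=8: ready={B,C,E,F,G,H} → run B
t=9: ready={C,E,F,G,H} → run H
t=10: ready={C,E,F,G,H} → run H
t=11: ready={C,E,F,G,H} → run H
t=12: ready={C,E,F,G} → run G
t=13: ready={C,E,F,G} → run G
t=14: ready={C,E,F,G} → run G
t=15: ready={C,E,F,G} → run G
t=16: ready={C,E,F,G} → run G
t=17: ready={C,E,F} → run C
t=18: ready={C,E,F} → run C
t=19: ready={E,F} → run E
t=20: ready={E,F} → run E
t=21: ready={E,F} → run E
t=22: ready={E,F} → run E
t=23: ready={E,F} → run E
t=24: ready={F} → run F
t=25: ready={F} → run F
t=26: ready={F} → run F
t=27: ready={F} → run F
t=28: ready={F} → run F
t=29: ready={F} → run F
t=30: ready={F} → run F
t=31: ready={F} → run F
t=32: (idle)
t=33: (idle)
t=34: (idle)

context switches = 7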